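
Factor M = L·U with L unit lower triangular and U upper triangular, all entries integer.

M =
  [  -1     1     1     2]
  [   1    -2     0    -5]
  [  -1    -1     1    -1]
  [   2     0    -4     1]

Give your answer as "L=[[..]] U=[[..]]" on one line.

L=[[1,0,0,0],[-1,1,0,0],[1,2,1,0],[-2,-2,0,1]] U=[[-1,1,1,2],[0,-1,1,-3],[0,0,-2,3],[0,0,0,-1]]

  R1 -= -1·R0 → [0,-1,1,-3]
  R2 -= 1·R0 → [0,-2,0,-3]
  R3 -= -2·R0 → [0,2,-2,5]
  R2 -= 2·R1 → [0,0,-2,3]
  R3 -= -2·R1 → [0,0,0,-1]
  R3 -= 0·R2 → [0,0,0,-1]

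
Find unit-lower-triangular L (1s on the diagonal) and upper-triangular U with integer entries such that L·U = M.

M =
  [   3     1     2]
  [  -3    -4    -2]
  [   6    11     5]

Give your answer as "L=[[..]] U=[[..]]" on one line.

L=[[1,0,0],[-1,1,0],[2,-3,1]] U=[[3,1,2],[0,-3,0],[0,0,1]]

  row1 -= -1·row0 → [0,-3,0]
  row2 -= 2·row0 → [0,9,1]
  row2 -= -3·row1 → [0,0,1]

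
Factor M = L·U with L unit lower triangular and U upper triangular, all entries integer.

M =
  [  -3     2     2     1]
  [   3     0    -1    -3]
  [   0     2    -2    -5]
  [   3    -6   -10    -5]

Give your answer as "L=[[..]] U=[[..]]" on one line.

L=[[1,0,0,0],[-1,1,0,0],[0,1,1,0],[-1,-2,2,1]] U=[[-3,2,2,1],[0,2,1,-2],[0,0,-3,-3],[0,0,0,-2]]

  R1 -= -1·R0 → [0,2,1,-2]
  R2 -= 0·R0 → [0,2,-2,-5]
  R3 -= -1·R0 → [0,-4,-8,-4]
  R2 -= 1·R1 → [0,0,-3,-3]
  R3 -= -2·R1 → [0,0,-6,-8]
  R3 -= 2·R2 → [0,0,0,-2]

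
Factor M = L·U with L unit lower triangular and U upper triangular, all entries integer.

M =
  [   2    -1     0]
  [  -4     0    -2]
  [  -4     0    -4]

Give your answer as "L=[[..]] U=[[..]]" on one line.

L=[[1,0,0],[-2,1,0],[-2,1,1]] U=[[2,-1,0],[0,-2,-2],[0,0,-2]]

  R1 -= -2·R0 → [0,-2,-2]
  R2 -= -2·R0 → [0,-2,-4]
  R2 -= 1·R1 → [0,0,-2]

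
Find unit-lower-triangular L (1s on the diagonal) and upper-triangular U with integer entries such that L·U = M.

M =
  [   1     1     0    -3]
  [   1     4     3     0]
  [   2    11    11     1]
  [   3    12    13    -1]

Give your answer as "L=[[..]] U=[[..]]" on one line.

L=[[1,0,0,0],[1,1,0,0],[2,3,1,0],[3,3,2,1]] U=[[1,1,0,-3],[0,3,3,3],[0,0,2,-2],[0,0,0,3]]

  row1 -= 1·row0 → [0,3,3,3]
  row2 -= 2·row0 → [0,9,11,7]
  row3 -= 3·row0 → [0,9,13,8]
  row2 -= 3·row1 → [0,0,2,-2]
  row3 -= 3·row1 → [0,0,4,-1]
  row3 -= 2·row2 → [0,0,0,3]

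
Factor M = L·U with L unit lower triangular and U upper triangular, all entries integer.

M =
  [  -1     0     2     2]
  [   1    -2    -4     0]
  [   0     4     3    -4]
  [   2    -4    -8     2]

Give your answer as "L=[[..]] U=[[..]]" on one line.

L=[[1,0,0,0],[-1,1,0,0],[0,-2,1,0],[-2,2,0,1]] U=[[-1,0,2,2],[0,-2,-2,2],[0,0,-1,0],[0,0,0,2]]

  r1 -= -1·r0 → [0,-2,-2,2]
  r2 -= 0·r0 → [0,4,3,-4]
  r3 -= -2·r0 → [0,-4,-4,6]
  r2 -= -2·r1 → [0,0,-1,0]
  r3 -= 2·r1 → [0,0,0,2]
  r3 -= 0·r2 → [0,0,0,2]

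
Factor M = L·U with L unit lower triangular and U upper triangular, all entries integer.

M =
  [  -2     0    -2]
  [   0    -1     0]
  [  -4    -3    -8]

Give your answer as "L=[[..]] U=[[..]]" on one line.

  r1 -= 0·r0 → [0,-1,0]
  r2 -= 2·r0 → [0,-3,-4]
  r2 -= 3·r1 → [0,0,-4]

L=[[1,0,0],[0,1,0],[2,3,1]] U=[[-2,0,-2],[0,-1,0],[0,0,-4]]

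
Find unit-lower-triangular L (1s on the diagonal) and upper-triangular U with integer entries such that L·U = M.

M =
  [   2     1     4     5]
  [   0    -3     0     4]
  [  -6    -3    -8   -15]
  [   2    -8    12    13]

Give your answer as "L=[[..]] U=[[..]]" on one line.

  R1 -= 0·R0 → [0,-3,0,4]
  R2 -= -3·R0 → [0,0,4,0]
  R3 -= 1·R0 → [0,-9,8,8]
  R2 -= 0·R1 → [0,0,4,0]
  R3 -= 3·R1 → [0,0,8,-4]
  R3 -= 2·R2 → [0,0,0,-4]

L=[[1,0,0,0],[0,1,0,0],[-3,0,1,0],[1,3,2,1]] U=[[2,1,4,5],[0,-3,0,4],[0,0,4,0],[0,0,0,-4]]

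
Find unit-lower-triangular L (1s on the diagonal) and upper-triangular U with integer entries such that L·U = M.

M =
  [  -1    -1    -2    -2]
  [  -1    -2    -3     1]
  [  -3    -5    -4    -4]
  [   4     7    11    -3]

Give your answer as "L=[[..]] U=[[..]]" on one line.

  r1 -= 1·r0 → [0,-1,-1,3]
  r2 -= 3·r0 → [0,-2,2,2]
  r3 -= -4·r0 → [0,3,3,-11]
  r2 -= 2·r1 → [0,0,4,-4]
  r3 -= -3·r1 → [0,0,0,-2]
  r3 -= 0·r2 → [0,0,0,-2]

L=[[1,0,0,0],[1,1,0,0],[3,2,1,0],[-4,-3,0,1]] U=[[-1,-1,-2,-2],[0,-1,-1,3],[0,0,4,-4],[0,0,0,-2]]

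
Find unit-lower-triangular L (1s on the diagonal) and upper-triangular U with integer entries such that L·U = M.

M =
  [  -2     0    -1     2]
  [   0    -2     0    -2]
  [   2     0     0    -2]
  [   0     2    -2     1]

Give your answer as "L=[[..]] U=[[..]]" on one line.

  row1 -= 0·row0 → [0,-2,0,-2]
  row2 -= -1·row0 → [0,0,-1,0]
  row3 -= 0·row0 → [0,2,-2,1]
  row2 -= 0·row1 → [0,0,-1,0]
  row3 -= -1·row1 → [0,0,-2,-1]
  row3 -= 2·row2 → [0,0,0,-1]

L=[[1,0,0,0],[0,1,0,0],[-1,0,1,0],[0,-1,2,1]] U=[[-2,0,-1,2],[0,-2,0,-2],[0,0,-1,0],[0,0,0,-1]]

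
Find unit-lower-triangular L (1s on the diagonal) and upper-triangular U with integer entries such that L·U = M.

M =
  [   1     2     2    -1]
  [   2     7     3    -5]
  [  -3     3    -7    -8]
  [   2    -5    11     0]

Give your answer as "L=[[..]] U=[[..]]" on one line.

L=[[1,0,0,0],[2,1,0,0],[-3,3,1,0],[2,-3,2,1]] U=[[1,2,2,-1],[0,3,-1,-3],[0,0,2,-2],[0,0,0,-3]]

  row1 -= 2·row0 → [0,3,-1,-3]
  row2 -= -3·row0 → [0,9,-1,-11]
  row3 -= 2·row0 → [0,-9,7,2]
  row2 -= 3·row1 → [0,0,2,-2]
  row3 -= -3·row1 → [0,0,4,-7]
  row3 -= 2·row2 → [0,0,0,-3]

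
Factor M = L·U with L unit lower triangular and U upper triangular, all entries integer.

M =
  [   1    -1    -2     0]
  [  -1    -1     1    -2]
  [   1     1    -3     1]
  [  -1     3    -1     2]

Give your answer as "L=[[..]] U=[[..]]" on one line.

  r1 -= -1·r0 → [0,-2,-1,-2]
  r2 -= 1·r0 → [0,2,-1,1]
  r3 -= -1·r0 → [0,2,-3,2]
  r2 -= -1·r1 → [0,0,-2,-1]
  r3 -= -1·r1 → [0,0,-4,0]
  r3 -= 2·r2 → [0,0,0,2]

L=[[1,0,0,0],[-1,1,0,0],[1,-1,1,0],[-1,-1,2,1]] U=[[1,-1,-2,0],[0,-2,-1,-2],[0,0,-2,-1],[0,0,0,2]]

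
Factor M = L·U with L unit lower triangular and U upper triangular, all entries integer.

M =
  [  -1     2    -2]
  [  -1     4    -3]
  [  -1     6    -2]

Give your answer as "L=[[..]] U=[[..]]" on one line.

  row1 -= 1·row0 → [0,2,-1]
  row2 -= 1·row0 → [0,4,0]
  row2 -= 2·row1 → [0,0,2]

L=[[1,0,0],[1,1,0],[1,2,1]] U=[[-1,2,-2],[0,2,-1],[0,0,2]]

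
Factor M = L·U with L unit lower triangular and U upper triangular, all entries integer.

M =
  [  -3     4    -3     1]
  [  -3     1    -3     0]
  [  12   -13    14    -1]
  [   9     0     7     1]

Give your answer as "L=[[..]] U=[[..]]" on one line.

  R1 -= 1·R0 → [0,-3,0,-1]
  R2 -= -4·R0 → [0,3,2,3]
  R3 -= -3·R0 → [0,12,-2,4]
  R2 -= -1·R1 → [0,0,2,2]
  R3 -= -4·R1 → [0,0,-2,0]
  R3 -= -1·R2 → [0,0,0,2]

L=[[1,0,0,0],[1,1,0,0],[-4,-1,1,0],[-3,-4,-1,1]] U=[[-3,4,-3,1],[0,-3,0,-1],[0,0,2,2],[0,0,0,2]]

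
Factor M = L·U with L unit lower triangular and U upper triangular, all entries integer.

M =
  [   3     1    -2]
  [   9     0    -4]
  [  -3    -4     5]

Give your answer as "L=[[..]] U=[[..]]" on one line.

  r1 -= 3·r0 → [0,-3,2]
  r2 -= -1·r0 → [0,-3,3]
  r2 -= 1·r1 → [0,0,1]

L=[[1,0,0],[3,1,0],[-1,1,1]] U=[[3,1,-2],[0,-3,2],[0,0,1]]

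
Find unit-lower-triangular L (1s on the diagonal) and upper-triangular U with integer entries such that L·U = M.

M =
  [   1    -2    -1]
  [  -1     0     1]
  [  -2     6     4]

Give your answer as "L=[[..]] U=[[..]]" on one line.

  r1 -= -1·r0 → [0,-2,0]
  r2 -= -2·r0 → [0,2,2]
  r2 -= -1·r1 → [0,0,2]

L=[[1,0,0],[-1,1,0],[-2,-1,1]] U=[[1,-2,-1],[0,-2,0],[0,0,2]]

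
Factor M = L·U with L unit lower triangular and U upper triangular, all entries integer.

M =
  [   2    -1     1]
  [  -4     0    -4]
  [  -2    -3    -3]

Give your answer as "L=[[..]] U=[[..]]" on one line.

L=[[1,0,0],[-2,1,0],[-1,2,1]] U=[[2,-1,1],[0,-2,-2],[0,0,2]]

  R1 -= -2·R0 → [0,-2,-2]
  R2 -= -1·R0 → [0,-4,-2]
  R2 -= 2·R1 → [0,0,2]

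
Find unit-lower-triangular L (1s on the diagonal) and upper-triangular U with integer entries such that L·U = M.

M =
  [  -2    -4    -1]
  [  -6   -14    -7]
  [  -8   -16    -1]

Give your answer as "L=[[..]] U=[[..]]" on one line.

  row1 -= 3·row0 → [0,-2,-4]
  row2 -= 4·row0 → [0,0,3]
  row2 -= 0·row1 → [0,0,3]

L=[[1,0,0],[3,1,0],[4,0,1]] U=[[-2,-4,-1],[0,-2,-4],[0,0,3]]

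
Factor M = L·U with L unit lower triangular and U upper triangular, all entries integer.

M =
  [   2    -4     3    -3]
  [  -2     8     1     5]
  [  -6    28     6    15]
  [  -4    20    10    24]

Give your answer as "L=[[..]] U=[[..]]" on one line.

L=[[1,0,0,0],[-1,1,0,0],[-3,4,1,0],[-2,3,-4,1]] U=[[2,-4,3,-3],[0,4,4,2],[0,0,-1,-2],[0,0,0,4]]

  R1 -= -1·R0 → [0,4,4,2]
  R2 -= -3·R0 → [0,16,15,6]
  R3 -= -2·R0 → [0,12,16,18]
  R2 -= 4·R1 → [0,0,-1,-2]
  R3 -= 3·R1 → [0,0,4,12]
  R3 -= -4·R2 → [0,0,0,4]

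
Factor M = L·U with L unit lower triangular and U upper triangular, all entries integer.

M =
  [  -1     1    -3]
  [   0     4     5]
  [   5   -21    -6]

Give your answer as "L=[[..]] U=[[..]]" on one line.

L=[[1,0,0],[0,1,0],[-5,-4,1]] U=[[-1,1,-3],[0,4,5],[0,0,-1]]

  R1 -= 0·R0 → [0,4,5]
  R2 -= -5·R0 → [0,-16,-21]
  R2 -= -4·R1 → [0,0,-1]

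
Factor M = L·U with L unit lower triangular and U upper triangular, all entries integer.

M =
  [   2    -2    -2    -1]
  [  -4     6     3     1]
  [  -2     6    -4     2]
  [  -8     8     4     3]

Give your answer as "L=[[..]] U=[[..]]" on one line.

L=[[1,0,0,0],[-2,1,0,0],[-1,2,1,0],[-4,0,1,1]] U=[[2,-2,-2,-1],[0,2,-1,-1],[0,0,-4,3],[0,0,0,-4]]

  r1 -= -2·r0 → [0,2,-1,-1]
  r2 -= -1·r0 → [0,4,-6,1]
  r3 -= -4·r0 → [0,0,-4,-1]
  r2 -= 2·r1 → [0,0,-4,3]
  r3 -= 0·r1 → [0,0,-4,-1]
  r3 -= 1·r2 → [0,0,0,-4]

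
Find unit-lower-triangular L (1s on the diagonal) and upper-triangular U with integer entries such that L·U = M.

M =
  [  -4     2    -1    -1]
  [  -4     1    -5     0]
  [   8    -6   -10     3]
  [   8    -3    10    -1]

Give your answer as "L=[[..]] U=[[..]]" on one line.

L=[[1,0,0,0],[1,1,0,0],[-2,2,1,0],[-2,-1,-1,1]] U=[[-4,2,-1,-1],[0,-1,-4,1],[0,0,-4,-1],[0,0,0,-3]]

  r1 -= 1·r0 → [0,-1,-4,1]
  r2 -= -2·r0 → [0,-2,-12,1]
  r3 -= -2·r0 → [0,1,8,-3]
  r2 -= 2·r1 → [0,0,-4,-1]
  r3 -= -1·r1 → [0,0,4,-2]
  r3 -= -1·r2 → [0,0,0,-3]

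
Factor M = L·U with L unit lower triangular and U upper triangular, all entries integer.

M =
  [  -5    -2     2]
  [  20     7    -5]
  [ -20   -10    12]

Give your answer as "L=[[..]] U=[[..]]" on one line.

L=[[1,0,0],[-4,1,0],[4,2,1]] U=[[-5,-2,2],[0,-1,3],[0,0,-2]]

  row1 -= -4·row0 → [0,-1,3]
  row2 -= 4·row0 → [0,-2,4]
  row2 -= 2·row1 → [0,0,-2]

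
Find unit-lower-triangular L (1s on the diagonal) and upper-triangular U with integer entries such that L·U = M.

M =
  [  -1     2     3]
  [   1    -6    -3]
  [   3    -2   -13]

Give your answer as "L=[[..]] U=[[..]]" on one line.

  R1 -= -1·R0 → [0,-4,0]
  R2 -= -3·R0 → [0,4,-4]
  R2 -= -1·R1 → [0,0,-4]

L=[[1,0,0],[-1,1,0],[-3,-1,1]] U=[[-1,2,3],[0,-4,0],[0,0,-4]]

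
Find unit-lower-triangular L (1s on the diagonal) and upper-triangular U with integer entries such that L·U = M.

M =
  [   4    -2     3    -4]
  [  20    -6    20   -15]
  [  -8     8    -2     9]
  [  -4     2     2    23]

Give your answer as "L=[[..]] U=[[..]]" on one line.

L=[[1,0,0,0],[5,1,0,0],[-2,1,1,0],[-1,0,-5,1]] U=[[4,-2,3,-4],[0,4,5,5],[0,0,-1,-4],[0,0,0,-1]]

  r1 -= 5·r0 → [0,4,5,5]
  r2 -= -2·r0 → [0,4,4,1]
  r3 -= -1·r0 → [0,0,5,19]
  r2 -= 1·r1 → [0,0,-1,-4]
  r3 -= 0·r1 → [0,0,5,19]
  r3 -= -5·r2 → [0,0,0,-1]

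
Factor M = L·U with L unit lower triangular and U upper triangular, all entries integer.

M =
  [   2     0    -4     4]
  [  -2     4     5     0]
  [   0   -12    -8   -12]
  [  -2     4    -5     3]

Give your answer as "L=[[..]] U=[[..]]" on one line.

L=[[1,0,0,0],[-1,1,0,0],[0,-3,1,0],[-1,1,2,1]] U=[[2,0,-4,4],[0,4,1,4],[0,0,-5,0],[0,0,0,3]]

  row1 -= -1·row0 → [0,4,1,4]
  row2 -= 0·row0 → [0,-12,-8,-12]
  row3 -= -1·row0 → [0,4,-9,7]
  row2 -= -3·row1 → [0,0,-5,0]
  row3 -= 1·row1 → [0,0,-10,3]
  row3 -= 2·row2 → [0,0,0,3]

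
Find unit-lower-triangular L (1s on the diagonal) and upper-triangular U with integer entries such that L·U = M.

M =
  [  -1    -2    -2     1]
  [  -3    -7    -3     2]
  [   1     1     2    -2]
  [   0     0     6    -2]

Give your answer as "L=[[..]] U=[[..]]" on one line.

L=[[1,0,0,0],[3,1,0,0],[-1,1,1,0],[0,0,-2,1]] U=[[-1,-2,-2,1],[0,-1,3,-1],[0,0,-3,0],[0,0,0,-2]]

  row1 -= 3·row0 → [0,-1,3,-1]
  row2 -= -1·row0 → [0,-1,0,-1]
  row3 -= 0·row0 → [0,0,6,-2]
  row2 -= 1·row1 → [0,0,-3,0]
  row3 -= 0·row1 → [0,0,6,-2]
  row3 -= -2·row2 → [0,0,0,-2]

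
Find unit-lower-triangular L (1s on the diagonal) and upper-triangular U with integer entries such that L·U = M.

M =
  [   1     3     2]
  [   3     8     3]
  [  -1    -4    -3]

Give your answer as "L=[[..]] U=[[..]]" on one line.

  row1 -= 3·row0 → [0,-1,-3]
  row2 -= -1·row0 → [0,-1,-1]
  row2 -= 1·row1 → [0,0,2]

L=[[1,0,0],[3,1,0],[-1,1,1]] U=[[1,3,2],[0,-1,-3],[0,0,2]]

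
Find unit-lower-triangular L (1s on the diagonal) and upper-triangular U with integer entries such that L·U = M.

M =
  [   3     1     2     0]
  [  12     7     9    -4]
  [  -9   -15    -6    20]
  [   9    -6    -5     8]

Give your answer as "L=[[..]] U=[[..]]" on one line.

  R1 -= 4·R0 → [0,3,1,-4]
  R2 -= -3·R0 → [0,-12,0,20]
  R3 -= 3·R0 → [0,-9,-11,8]
  R2 -= -4·R1 → [0,0,4,4]
  R3 -= -3·R1 → [0,0,-8,-4]
  R3 -= -2·R2 → [0,0,0,4]

L=[[1,0,0,0],[4,1,0,0],[-3,-4,1,0],[3,-3,-2,1]] U=[[3,1,2,0],[0,3,1,-4],[0,0,4,4],[0,0,0,4]]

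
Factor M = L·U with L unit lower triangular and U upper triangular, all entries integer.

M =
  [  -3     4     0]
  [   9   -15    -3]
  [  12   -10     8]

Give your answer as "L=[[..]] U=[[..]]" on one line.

L=[[1,0,0],[-3,1,0],[-4,-2,1]] U=[[-3,4,0],[0,-3,-3],[0,0,2]]

  r1 -= -3·r0 → [0,-3,-3]
  r2 -= -4·r0 → [0,6,8]
  r2 -= -2·r1 → [0,0,2]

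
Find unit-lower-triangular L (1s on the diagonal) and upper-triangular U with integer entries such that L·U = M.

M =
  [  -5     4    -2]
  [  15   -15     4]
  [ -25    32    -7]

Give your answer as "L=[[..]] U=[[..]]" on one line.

L=[[1,0,0],[-3,1,0],[5,-4,1]] U=[[-5,4,-2],[0,-3,-2],[0,0,-5]]

  r1 -= -3·r0 → [0,-3,-2]
  r2 -= 5·r0 → [0,12,3]
  r2 -= -4·r1 → [0,0,-5]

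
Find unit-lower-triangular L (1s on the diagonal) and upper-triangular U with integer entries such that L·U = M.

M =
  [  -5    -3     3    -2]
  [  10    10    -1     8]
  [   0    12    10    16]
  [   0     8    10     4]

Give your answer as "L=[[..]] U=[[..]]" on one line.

L=[[1,0,0,0],[-2,1,0,0],[0,3,1,0],[0,2,0,1]] U=[[-5,-3,3,-2],[0,4,5,4],[0,0,-5,4],[0,0,0,-4]]

  row1 -= -2·row0 → [0,4,5,4]
  row2 -= 0·row0 → [0,12,10,16]
  row3 -= 0·row0 → [0,8,10,4]
  row2 -= 3·row1 → [0,0,-5,4]
  row3 -= 2·row1 → [0,0,0,-4]
  row3 -= 0·row2 → [0,0,0,-4]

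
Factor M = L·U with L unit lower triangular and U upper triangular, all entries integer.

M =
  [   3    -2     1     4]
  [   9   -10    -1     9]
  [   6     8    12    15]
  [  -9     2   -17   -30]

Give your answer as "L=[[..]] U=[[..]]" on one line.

  R1 -= 3·R0 → [0,-4,-4,-3]
  R2 -= 2·R0 → [0,12,10,7]
  R3 -= -3·R0 → [0,-4,-14,-18]
  R2 -= -3·R1 → [0,0,-2,-2]
  R3 -= 1·R1 → [0,0,-10,-15]
  R3 -= 5·R2 → [0,0,0,-5]

L=[[1,0,0,0],[3,1,0,0],[2,-3,1,0],[-3,1,5,1]] U=[[3,-2,1,4],[0,-4,-4,-3],[0,0,-2,-2],[0,0,0,-5]]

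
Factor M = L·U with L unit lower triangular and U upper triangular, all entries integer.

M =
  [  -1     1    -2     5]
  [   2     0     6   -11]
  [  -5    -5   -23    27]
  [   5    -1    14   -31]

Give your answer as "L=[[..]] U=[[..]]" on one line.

  row1 -= -2·row0 → [0,2,2,-1]
  row2 -= 5·row0 → [0,-10,-13,2]
  row3 -= -5·row0 → [0,4,4,-6]
  row2 -= -5·row1 → [0,0,-3,-3]
  row3 -= 2·row1 → [0,0,0,-4]
  row3 -= 0·row2 → [0,0,0,-4]

L=[[1,0,0,0],[-2,1,0,0],[5,-5,1,0],[-5,2,0,1]] U=[[-1,1,-2,5],[0,2,2,-1],[0,0,-3,-3],[0,0,0,-4]]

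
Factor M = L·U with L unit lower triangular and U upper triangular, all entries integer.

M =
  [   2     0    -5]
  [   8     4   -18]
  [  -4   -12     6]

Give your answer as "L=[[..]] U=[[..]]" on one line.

L=[[1,0,0],[4,1,0],[-2,-3,1]] U=[[2,0,-5],[0,4,2],[0,0,2]]

  R1 -= 4·R0 → [0,4,2]
  R2 -= -2·R0 → [0,-12,-4]
  R2 -= -3·R1 → [0,0,2]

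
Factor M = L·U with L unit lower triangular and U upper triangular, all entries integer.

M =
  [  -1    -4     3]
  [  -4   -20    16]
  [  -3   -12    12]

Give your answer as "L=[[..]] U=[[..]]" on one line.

L=[[1,0,0],[4,1,0],[3,0,1]] U=[[-1,-4,3],[0,-4,4],[0,0,3]]

  R1 -= 4·R0 → [0,-4,4]
  R2 -= 3·R0 → [0,0,3]
  R2 -= 0·R1 → [0,0,3]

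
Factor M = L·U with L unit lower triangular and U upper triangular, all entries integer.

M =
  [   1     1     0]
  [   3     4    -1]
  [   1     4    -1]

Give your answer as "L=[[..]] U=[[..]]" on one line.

  R1 -= 3·R0 → [0,1,-1]
  R2 -= 1·R0 → [0,3,-1]
  R2 -= 3·R1 → [0,0,2]

L=[[1,0,0],[3,1,0],[1,3,1]] U=[[1,1,0],[0,1,-1],[0,0,2]]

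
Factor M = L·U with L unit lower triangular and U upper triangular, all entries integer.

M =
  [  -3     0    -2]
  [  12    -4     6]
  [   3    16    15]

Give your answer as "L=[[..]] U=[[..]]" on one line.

L=[[1,0,0],[-4,1,0],[-1,-4,1]] U=[[-3,0,-2],[0,-4,-2],[0,0,5]]

  R1 -= -4·R0 → [0,-4,-2]
  R2 -= -1·R0 → [0,16,13]
  R2 -= -4·R1 → [0,0,5]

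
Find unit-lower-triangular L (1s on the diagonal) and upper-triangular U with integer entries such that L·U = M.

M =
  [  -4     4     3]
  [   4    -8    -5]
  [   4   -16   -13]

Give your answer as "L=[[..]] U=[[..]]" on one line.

L=[[1,0,0],[-1,1,0],[-1,3,1]] U=[[-4,4,3],[0,-4,-2],[0,0,-4]]

  row1 -= -1·row0 → [0,-4,-2]
  row2 -= -1·row0 → [0,-12,-10]
  row2 -= 3·row1 → [0,0,-4]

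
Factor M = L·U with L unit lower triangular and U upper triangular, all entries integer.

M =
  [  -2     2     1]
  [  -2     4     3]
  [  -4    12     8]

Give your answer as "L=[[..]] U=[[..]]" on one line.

L=[[1,0,0],[1,1,0],[2,4,1]] U=[[-2,2,1],[0,2,2],[0,0,-2]]

  r1 -= 1·r0 → [0,2,2]
  r2 -= 2·r0 → [0,8,6]
  r2 -= 4·r1 → [0,0,-2]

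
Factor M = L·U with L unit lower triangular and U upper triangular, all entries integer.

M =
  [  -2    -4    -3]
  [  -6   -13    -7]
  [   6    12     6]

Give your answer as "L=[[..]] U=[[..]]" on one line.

  r1 -= 3·r0 → [0,-1,2]
  r2 -= -3·r0 → [0,0,-3]
  r2 -= 0·r1 → [0,0,-3]

L=[[1,0,0],[3,1,0],[-3,0,1]] U=[[-2,-4,-3],[0,-1,2],[0,0,-3]]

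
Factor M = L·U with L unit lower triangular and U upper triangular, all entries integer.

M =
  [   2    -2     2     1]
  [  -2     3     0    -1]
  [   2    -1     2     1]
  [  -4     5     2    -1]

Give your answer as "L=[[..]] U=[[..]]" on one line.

  row1 -= -1·row0 → [0,1,2,0]
  row2 -= 1·row0 → [0,1,0,0]
  row3 -= -2·row0 → [0,1,6,1]
  row2 -= 1·row1 → [0,0,-2,0]
  row3 -= 1·row1 → [0,0,4,1]
  row3 -= -2·row2 → [0,0,0,1]

L=[[1,0,0,0],[-1,1,0,0],[1,1,1,0],[-2,1,-2,1]] U=[[2,-2,2,1],[0,1,2,0],[0,0,-2,0],[0,0,0,1]]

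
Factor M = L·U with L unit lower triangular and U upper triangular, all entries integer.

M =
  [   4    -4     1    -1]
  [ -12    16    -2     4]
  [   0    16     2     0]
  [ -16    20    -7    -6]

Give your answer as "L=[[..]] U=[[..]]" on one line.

L=[[1,0,0,0],[-3,1,0,0],[0,4,1,0],[-4,1,2,1]] U=[[4,-4,1,-1],[0,4,1,1],[0,0,-2,-4],[0,0,0,-3]]

  r1 -= -3·r0 → [0,4,1,1]
  r2 -= 0·r0 → [0,16,2,0]
  r3 -= -4·r0 → [0,4,-3,-10]
  r2 -= 4·r1 → [0,0,-2,-4]
  r3 -= 1·r1 → [0,0,-4,-11]
  r3 -= 2·r2 → [0,0,0,-3]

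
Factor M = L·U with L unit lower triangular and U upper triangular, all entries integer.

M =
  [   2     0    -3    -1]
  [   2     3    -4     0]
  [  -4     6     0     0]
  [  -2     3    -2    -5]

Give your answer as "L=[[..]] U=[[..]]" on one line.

  R1 -= 1·R0 → [0,3,-1,1]
  R2 -= -2·R0 → [0,6,-6,-2]
  R3 -= -1·R0 → [0,3,-5,-6]
  R2 -= 2·R1 → [0,0,-4,-4]
  R3 -= 1·R1 → [0,0,-4,-7]
  R3 -= 1·R2 → [0,0,0,-3]

L=[[1,0,0,0],[1,1,0,0],[-2,2,1,0],[-1,1,1,1]] U=[[2,0,-3,-1],[0,3,-1,1],[0,0,-4,-4],[0,0,0,-3]]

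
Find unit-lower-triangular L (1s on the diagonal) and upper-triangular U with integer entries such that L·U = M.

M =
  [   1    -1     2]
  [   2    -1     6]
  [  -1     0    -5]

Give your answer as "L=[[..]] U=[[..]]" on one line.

  r1 -= 2·r0 → [0,1,2]
  r2 -= -1·r0 → [0,-1,-3]
  r2 -= -1·r1 → [0,0,-1]

L=[[1,0,0],[2,1,0],[-1,-1,1]] U=[[1,-1,2],[0,1,2],[0,0,-1]]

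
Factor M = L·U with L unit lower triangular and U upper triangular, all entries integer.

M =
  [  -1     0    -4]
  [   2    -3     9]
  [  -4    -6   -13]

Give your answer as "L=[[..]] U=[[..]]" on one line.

L=[[1,0,0],[-2,1,0],[4,2,1]] U=[[-1,0,-4],[0,-3,1],[0,0,1]]

  r1 -= -2·r0 → [0,-3,1]
  r2 -= 4·r0 → [0,-6,3]
  r2 -= 2·r1 → [0,0,1]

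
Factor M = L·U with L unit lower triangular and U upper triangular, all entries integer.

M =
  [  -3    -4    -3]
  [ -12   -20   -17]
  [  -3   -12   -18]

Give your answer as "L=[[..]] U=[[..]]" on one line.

  row1 -= 4·row0 → [0,-4,-5]
  row2 -= 1·row0 → [0,-8,-15]
  row2 -= 2·row1 → [0,0,-5]

L=[[1,0,0],[4,1,0],[1,2,1]] U=[[-3,-4,-3],[0,-4,-5],[0,0,-5]]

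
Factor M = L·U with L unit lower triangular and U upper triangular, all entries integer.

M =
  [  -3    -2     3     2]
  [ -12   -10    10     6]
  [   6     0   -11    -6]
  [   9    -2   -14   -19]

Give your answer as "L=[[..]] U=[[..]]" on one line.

  row1 -= 4·row0 → [0,-2,-2,-2]
  row2 -= -2·row0 → [0,-4,-5,-2]
  row3 -= -3·row0 → [0,-8,-5,-13]
  row2 -= 2·row1 → [0,0,-1,2]
  row3 -= 4·row1 → [0,0,3,-5]
  row3 -= -3·row2 → [0,0,0,1]

L=[[1,0,0,0],[4,1,0,0],[-2,2,1,0],[-3,4,-3,1]] U=[[-3,-2,3,2],[0,-2,-2,-2],[0,0,-1,2],[0,0,0,1]]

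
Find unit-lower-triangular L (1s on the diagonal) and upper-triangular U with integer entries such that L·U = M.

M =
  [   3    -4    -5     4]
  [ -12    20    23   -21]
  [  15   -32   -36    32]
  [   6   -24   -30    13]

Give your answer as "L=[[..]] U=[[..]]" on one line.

  r1 -= -4·r0 → [0,4,3,-5]
  r2 -= 5·r0 → [0,-12,-11,12]
  r3 -= 2·r0 → [0,-16,-20,5]
  r2 -= -3·r1 → [0,0,-2,-3]
  r3 -= -4·r1 → [0,0,-8,-15]
  r3 -= 4·r2 → [0,0,0,-3]

L=[[1,0,0,0],[-4,1,0,0],[5,-3,1,0],[2,-4,4,1]] U=[[3,-4,-5,4],[0,4,3,-5],[0,0,-2,-3],[0,0,0,-3]]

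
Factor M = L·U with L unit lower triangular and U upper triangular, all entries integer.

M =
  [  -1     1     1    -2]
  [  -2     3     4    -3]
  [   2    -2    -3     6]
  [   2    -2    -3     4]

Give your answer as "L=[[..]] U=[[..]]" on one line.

  r1 -= 2·r0 → [0,1,2,1]
  r2 -= -2·r0 → [0,0,-1,2]
  r3 -= -2·r0 → [0,0,-1,0]
  r2 -= 0·r1 → [0,0,-1,2]
  r3 -= 0·r1 → [0,0,-1,0]
  r3 -= 1·r2 → [0,0,0,-2]

L=[[1,0,0,0],[2,1,0,0],[-2,0,1,0],[-2,0,1,1]] U=[[-1,1,1,-2],[0,1,2,1],[0,0,-1,2],[0,0,0,-2]]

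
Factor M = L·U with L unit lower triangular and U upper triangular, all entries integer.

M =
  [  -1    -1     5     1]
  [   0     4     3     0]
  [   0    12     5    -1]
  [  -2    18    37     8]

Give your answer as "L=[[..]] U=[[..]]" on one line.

L=[[1,0,0,0],[0,1,0,0],[0,3,1,0],[2,5,-3,1]] U=[[-1,-1,5,1],[0,4,3,0],[0,0,-4,-1],[0,0,0,3]]

  row1 -= 0·row0 → [0,4,3,0]
  row2 -= 0·row0 → [0,12,5,-1]
  row3 -= 2·row0 → [0,20,27,6]
  row2 -= 3·row1 → [0,0,-4,-1]
  row3 -= 5·row1 → [0,0,12,6]
  row3 -= -3·row2 → [0,0,0,3]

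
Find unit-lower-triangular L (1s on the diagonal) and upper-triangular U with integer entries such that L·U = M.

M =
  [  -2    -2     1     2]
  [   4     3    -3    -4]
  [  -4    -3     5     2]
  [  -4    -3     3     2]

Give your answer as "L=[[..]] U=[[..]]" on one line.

  row1 -= -2·row0 → [0,-1,-1,0]
  row2 -= 2·row0 → [0,1,3,-2]
  row3 -= 2·row0 → [0,1,1,-2]
  row2 -= -1·row1 → [0,0,2,-2]
  row3 -= -1·row1 → [0,0,0,-2]
  row3 -= 0·row2 → [0,0,0,-2]

L=[[1,0,0,0],[-2,1,0,0],[2,-1,1,0],[2,-1,0,1]] U=[[-2,-2,1,2],[0,-1,-1,0],[0,0,2,-2],[0,0,0,-2]]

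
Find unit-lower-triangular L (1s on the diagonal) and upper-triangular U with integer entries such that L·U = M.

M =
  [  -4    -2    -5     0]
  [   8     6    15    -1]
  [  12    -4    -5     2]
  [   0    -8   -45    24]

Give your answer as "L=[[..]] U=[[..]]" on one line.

  r1 -= -2·r0 → [0,2,5,-1]
  r2 -= -3·r0 → [0,-10,-20,2]
  r3 -= 0·r0 → [0,-8,-45,24]
  r2 -= -5·r1 → [0,0,5,-3]
  r3 -= -4·r1 → [0,0,-25,20]
  r3 -= -5·r2 → [0,0,0,5]

L=[[1,0,0,0],[-2,1,0,0],[-3,-5,1,0],[0,-4,-5,1]] U=[[-4,-2,-5,0],[0,2,5,-1],[0,0,5,-3],[0,0,0,5]]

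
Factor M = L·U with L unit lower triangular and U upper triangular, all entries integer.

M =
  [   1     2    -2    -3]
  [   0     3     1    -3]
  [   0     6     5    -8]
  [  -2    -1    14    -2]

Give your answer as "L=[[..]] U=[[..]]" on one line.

L=[[1,0,0,0],[0,1,0,0],[0,2,1,0],[-2,1,3,1]] U=[[1,2,-2,-3],[0,3,1,-3],[0,0,3,-2],[0,0,0,1]]

  r1 -= 0·r0 → [0,3,1,-3]
  r2 -= 0·r0 → [0,6,5,-8]
  r3 -= -2·r0 → [0,3,10,-8]
  r2 -= 2·r1 → [0,0,3,-2]
  r3 -= 1·r1 → [0,0,9,-5]
  r3 -= 3·r2 → [0,0,0,1]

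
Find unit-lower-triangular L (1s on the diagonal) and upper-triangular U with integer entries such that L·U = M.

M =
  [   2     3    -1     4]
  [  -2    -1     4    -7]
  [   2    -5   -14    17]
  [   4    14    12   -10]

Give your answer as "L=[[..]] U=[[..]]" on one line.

L=[[1,0,0,0],[-1,1,0,0],[1,-4,1,0],[2,4,-2,1]] U=[[2,3,-1,4],[0,2,3,-3],[0,0,-1,1],[0,0,0,-4]]

  row1 -= -1·row0 → [0,2,3,-3]
  row2 -= 1·row0 → [0,-8,-13,13]
  row3 -= 2·row0 → [0,8,14,-18]
  row2 -= -4·row1 → [0,0,-1,1]
  row3 -= 4·row1 → [0,0,2,-6]
  row3 -= -2·row2 → [0,0,0,-4]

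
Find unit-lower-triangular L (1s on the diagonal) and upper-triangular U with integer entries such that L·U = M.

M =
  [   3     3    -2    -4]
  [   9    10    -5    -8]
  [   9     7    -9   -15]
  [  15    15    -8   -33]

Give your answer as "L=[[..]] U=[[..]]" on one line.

  r1 -= 3·r0 → [0,1,1,4]
  r2 -= 3·r0 → [0,-2,-3,-3]
  r3 -= 5·r0 → [0,0,2,-13]
  r2 -= -2·r1 → [0,0,-1,5]
  r3 -= 0·r1 → [0,0,2,-13]
  r3 -= -2·r2 → [0,0,0,-3]

L=[[1,0,0,0],[3,1,0,0],[3,-2,1,0],[5,0,-2,1]] U=[[3,3,-2,-4],[0,1,1,4],[0,0,-1,5],[0,0,0,-3]]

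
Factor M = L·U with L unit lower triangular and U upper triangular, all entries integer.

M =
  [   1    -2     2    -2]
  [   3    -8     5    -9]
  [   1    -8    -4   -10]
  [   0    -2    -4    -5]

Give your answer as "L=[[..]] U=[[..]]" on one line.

  row1 -= 3·row0 → [0,-2,-1,-3]
  row2 -= 1·row0 → [0,-6,-6,-8]
  row3 -= 0·row0 → [0,-2,-4,-5]
  row2 -= 3·row1 → [0,0,-3,1]
  row3 -= 1·row1 → [0,0,-3,-2]
  row3 -= 1·row2 → [0,0,0,-3]

L=[[1,0,0,0],[3,1,0,0],[1,3,1,0],[0,1,1,1]] U=[[1,-2,2,-2],[0,-2,-1,-3],[0,0,-3,1],[0,0,0,-3]]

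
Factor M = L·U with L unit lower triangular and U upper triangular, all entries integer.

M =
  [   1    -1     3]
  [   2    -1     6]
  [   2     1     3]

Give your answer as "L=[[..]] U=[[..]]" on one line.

  row1 -= 2·row0 → [0,1,0]
  row2 -= 2·row0 → [0,3,-3]
  row2 -= 3·row1 → [0,0,-3]

L=[[1,0,0],[2,1,0],[2,3,1]] U=[[1,-1,3],[0,1,0],[0,0,-3]]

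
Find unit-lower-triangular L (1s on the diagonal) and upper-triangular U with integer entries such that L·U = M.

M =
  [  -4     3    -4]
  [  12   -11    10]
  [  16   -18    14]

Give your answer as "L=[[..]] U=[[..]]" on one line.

  R1 -= -3·R0 → [0,-2,-2]
  R2 -= -4·R0 → [0,-6,-2]
  R2 -= 3·R1 → [0,0,4]

L=[[1,0,0],[-3,1,0],[-4,3,1]] U=[[-4,3,-4],[0,-2,-2],[0,0,4]]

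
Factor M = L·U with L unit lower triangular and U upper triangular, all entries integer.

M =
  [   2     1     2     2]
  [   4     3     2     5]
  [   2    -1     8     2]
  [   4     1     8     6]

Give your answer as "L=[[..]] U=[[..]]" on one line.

  R1 -= 2·R0 → [0,1,-2,1]
  R2 -= 1·R0 → [0,-2,6,0]
  R3 -= 2·R0 → [0,-1,4,2]
  R2 -= -2·R1 → [0,0,2,2]
  R3 -= -1·R1 → [0,0,2,3]
  R3 -= 1·R2 → [0,0,0,1]

L=[[1,0,0,0],[2,1,0,0],[1,-2,1,0],[2,-1,1,1]] U=[[2,1,2,2],[0,1,-2,1],[0,0,2,2],[0,0,0,1]]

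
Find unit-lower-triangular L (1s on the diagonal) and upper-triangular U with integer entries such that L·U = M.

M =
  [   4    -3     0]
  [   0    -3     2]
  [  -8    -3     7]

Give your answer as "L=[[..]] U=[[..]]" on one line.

  R1 -= 0·R0 → [0,-3,2]
  R2 -= -2·R0 → [0,-9,7]
  R2 -= 3·R1 → [0,0,1]

L=[[1,0,0],[0,1,0],[-2,3,1]] U=[[4,-3,0],[0,-3,2],[0,0,1]]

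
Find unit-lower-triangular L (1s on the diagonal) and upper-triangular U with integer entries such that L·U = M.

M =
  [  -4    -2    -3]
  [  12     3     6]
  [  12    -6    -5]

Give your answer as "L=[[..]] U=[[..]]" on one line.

L=[[1,0,0],[-3,1,0],[-3,4,1]] U=[[-4,-2,-3],[0,-3,-3],[0,0,-2]]

  R1 -= -3·R0 → [0,-3,-3]
  R2 -= -3·R0 → [0,-12,-14]
  R2 -= 4·R1 → [0,0,-2]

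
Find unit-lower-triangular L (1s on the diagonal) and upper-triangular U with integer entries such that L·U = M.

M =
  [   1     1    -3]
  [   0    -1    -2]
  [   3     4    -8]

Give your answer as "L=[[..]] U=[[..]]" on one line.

L=[[1,0,0],[0,1,0],[3,-1,1]] U=[[1,1,-3],[0,-1,-2],[0,0,-1]]

  r1 -= 0·r0 → [0,-1,-2]
  r2 -= 3·r0 → [0,1,1]
  r2 -= -1·r1 → [0,0,-1]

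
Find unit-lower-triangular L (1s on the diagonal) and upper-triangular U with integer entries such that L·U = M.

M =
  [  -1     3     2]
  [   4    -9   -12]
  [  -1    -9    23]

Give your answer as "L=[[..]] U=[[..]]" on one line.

  row1 -= -4·row0 → [0,3,-4]
  row2 -= 1·row0 → [0,-12,21]
  row2 -= -4·row1 → [0,0,5]

L=[[1,0,0],[-4,1,0],[1,-4,1]] U=[[-1,3,2],[0,3,-4],[0,0,5]]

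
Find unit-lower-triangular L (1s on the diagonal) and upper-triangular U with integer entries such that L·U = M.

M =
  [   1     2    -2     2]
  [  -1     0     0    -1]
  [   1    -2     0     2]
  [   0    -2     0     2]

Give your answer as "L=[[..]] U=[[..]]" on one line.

  r1 -= -1·r0 → [0,2,-2,1]
  r2 -= 1·r0 → [0,-4,2,0]
  r3 -= 0·r0 → [0,-2,0,2]
  r2 -= -2·r1 → [0,0,-2,2]
  r3 -= -1·r1 → [0,0,-2,3]
  r3 -= 1·r2 → [0,0,0,1]

L=[[1,0,0,0],[-1,1,0,0],[1,-2,1,0],[0,-1,1,1]] U=[[1,2,-2,2],[0,2,-2,1],[0,0,-2,2],[0,0,0,1]]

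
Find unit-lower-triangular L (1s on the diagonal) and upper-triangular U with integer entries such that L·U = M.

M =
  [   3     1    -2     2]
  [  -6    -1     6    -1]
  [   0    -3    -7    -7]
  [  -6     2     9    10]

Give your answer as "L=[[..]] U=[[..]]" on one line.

  R1 -= -2·R0 → [0,1,2,3]
  R2 -= 0·R0 → [0,-3,-7,-7]
  R3 -= -2·R0 → [0,4,5,14]
  R2 -= -3·R1 → [0,0,-1,2]
  R3 -= 4·R1 → [0,0,-3,2]
  R3 -= 3·R2 → [0,0,0,-4]

L=[[1,0,0,0],[-2,1,0,0],[0,-3,1,0],[-2,4,3,1]] U=[[3,1,-2,2],[0,1,2,3],[0,0,-1,2],[0,0,0,-4]]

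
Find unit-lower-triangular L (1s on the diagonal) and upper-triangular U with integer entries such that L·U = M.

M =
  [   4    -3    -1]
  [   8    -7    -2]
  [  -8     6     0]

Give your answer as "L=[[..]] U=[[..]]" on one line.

  r1 -= 2·r0 → [0,-1,0]
  r2 -= -2·r0 → [0,0,-2]
  r2 -= 0·r1 → [0,0,-2]

L=[[1,0,0],[2,1,0],[-2,0,1]] U=[[4,-3,-1],[0,-1,0],[0,0,-2]]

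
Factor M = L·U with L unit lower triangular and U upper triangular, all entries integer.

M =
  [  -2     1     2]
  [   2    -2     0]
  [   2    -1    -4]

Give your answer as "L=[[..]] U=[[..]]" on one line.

  r1 -= -1·r0 → [0,-1,2]
  r2 -= -1·r0 → [0,0,-2]
  r2 -= 0·r1 → [0,0,-2]

L=[[1,0,0],[-1,1,0],[-1,0,1]] U=[[-2,1,2],[0,-1,2],[0,0,-2]]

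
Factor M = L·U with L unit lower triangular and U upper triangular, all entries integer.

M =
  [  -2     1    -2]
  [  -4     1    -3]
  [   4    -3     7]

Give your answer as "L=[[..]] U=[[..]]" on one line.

  R1 -= 2·R0 → [0,-1,1]
  R2 -= -2·R0 → [0,-1,3]
  R2 -= 1·R1 → [0,0,2]

L=[[1,0,0],[2,1,0],[-2,1,1]] U=[[-2,1,-2],[0,-1,1],[0,0,2]]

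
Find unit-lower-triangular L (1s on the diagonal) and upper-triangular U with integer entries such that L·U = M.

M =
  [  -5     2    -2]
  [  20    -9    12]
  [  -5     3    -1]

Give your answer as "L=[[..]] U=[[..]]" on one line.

L=[[1,0,0],[-4,1,0],[1,-1,1]] U=[[-5,2,-2],[0,-1,4],[0,0,5]]

  row1 -= -4·row0 → [0,-1,4]
  row2 -= 1·row0 → [0,1,1]
  row2 -= -1·row1 → [0,0,5]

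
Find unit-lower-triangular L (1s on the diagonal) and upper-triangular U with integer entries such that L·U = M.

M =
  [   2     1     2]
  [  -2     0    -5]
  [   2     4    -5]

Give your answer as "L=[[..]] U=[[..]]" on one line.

L=[[1,0,0],[-1,1,0],[1,3,1]] U=[[2,1,2],[0,1,-3],[0,0,2]]

  row1 -= -1·row0 → [0,1,-3]
  row2 -= 1·row0 → [0,3,-7]
  row2 -= 3·row1 → [0,0,2]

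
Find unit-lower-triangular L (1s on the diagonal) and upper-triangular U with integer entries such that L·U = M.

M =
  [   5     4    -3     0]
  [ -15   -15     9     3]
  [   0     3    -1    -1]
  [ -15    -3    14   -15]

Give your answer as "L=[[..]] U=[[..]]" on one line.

  r1 -= -3·r0 → [0,-3,0,3]
  r2 -= 0·r0 → [0,3,-1,-1]
  r3 -= -3·r0 → [0,9,5,-15]
  r2 -= -1·r1 → [0,0,-1,2]
  r3 -= -3·r1 → [0,0,5,-6]
  r3 -= -5·r2 → [0,0,0,4]

L=[[1,0,0,0],[-3,1,0,0],[0,-1,1,0],[-3,-3,-5,1]] U=[[5,4,-3,0],[0,-3,0,3],[0,0,-1,2],[0,0,0,4]]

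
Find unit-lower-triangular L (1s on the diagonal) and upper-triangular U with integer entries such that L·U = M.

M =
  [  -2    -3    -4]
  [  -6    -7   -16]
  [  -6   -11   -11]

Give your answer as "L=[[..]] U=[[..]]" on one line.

  row1 -= 3·row0 → [0,2,-4]
  row2 -= 3·row0 → [0,-2,1]
  row2 -= -1·row1 → [0,0,-3]

L=[[1,0,0],[3,1,0],[3,-1,1]] U=[[-2,-3,-4],[0,2,-4],[0,0,-3]]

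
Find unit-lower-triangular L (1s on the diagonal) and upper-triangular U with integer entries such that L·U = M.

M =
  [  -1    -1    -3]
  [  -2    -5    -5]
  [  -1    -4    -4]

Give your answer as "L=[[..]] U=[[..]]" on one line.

L=[[1,0,0],[2,1,0],[1,1,1]] U=[[-1,-1,-3],[0,-3,1],[0,0,-2]]

  R1 -= 2·R0 → [0,-3,1]
  R2 -= 1·R0 → [0,-3,-1]
  R2 -= 1·R1 → [0,0,-2]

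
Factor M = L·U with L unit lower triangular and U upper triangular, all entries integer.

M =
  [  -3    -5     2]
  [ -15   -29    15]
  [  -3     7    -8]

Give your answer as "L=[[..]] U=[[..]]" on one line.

L=[[1,0,0],[5,1,0],[1,-3,1]] U=[[-3,-5,2],[0,-4,5],[0,0,5]]

  row1 -= 5·row0 → [0,-4,5]
  row2 -= 1·row0 → [0,12,-10]
  row2 -= -3·row1 → [0,0,5]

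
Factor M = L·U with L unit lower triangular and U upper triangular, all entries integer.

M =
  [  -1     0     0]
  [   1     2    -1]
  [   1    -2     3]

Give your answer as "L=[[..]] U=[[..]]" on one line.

  R1 -= -1·R0 → [0,2,-1]
  R2 -= -1·R0 → [0,-2,3]
  R2 -= -1·R1 → [0,0,2]

L=[[1,0,0],[-1,1,0],[-1,-1,1]] U=[[-1,0,0],[0,2,-1],[0,0,2]]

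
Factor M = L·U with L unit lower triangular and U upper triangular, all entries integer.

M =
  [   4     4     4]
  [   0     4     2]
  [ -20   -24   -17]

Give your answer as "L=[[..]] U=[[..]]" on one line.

L=[[1,0,0],[0,1,0],[-5,-1,1]] U=[[4,4,4],[0,4,2],[0,0,5]]

  row1 -= 0·row0 → [0,4,2]
  row2 -= -5·row0 → [0,-4,3]
  row2 -= -1·row1 → [0,0,5]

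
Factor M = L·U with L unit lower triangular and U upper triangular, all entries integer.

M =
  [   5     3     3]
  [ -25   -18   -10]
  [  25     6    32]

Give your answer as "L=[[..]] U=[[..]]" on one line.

  R1 -= -5·R0 → [0,-3,5]
  R2 -= 5·R0 → [0,-9,17]
  R2 -= 3·R1 → [0,0,2]

L=[[1,0,0],[-5,1,0],[5,3,1]] U=[[5,3,3],[0,-3,5],[0,0,2]]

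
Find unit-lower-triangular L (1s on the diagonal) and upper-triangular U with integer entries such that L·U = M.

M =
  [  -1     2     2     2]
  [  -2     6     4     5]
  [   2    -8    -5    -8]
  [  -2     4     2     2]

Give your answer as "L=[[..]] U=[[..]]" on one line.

L=[[1,0,0,0],[2,1,0,0],[-2,-2,1,0],[2,0,2,1]] U=[[-1,2,2,2],[0,2,0,1],[0,0,-1,-2],[0,0,0,2]]

  row1 -= 2·row0 → [0,2,0,1]
  row2 -= -2·row0 → [0,-4,-1,-4]
  row3 -= 2·row0 → [0,0,-2,-2]
  row2 -= -2·row1 → [0,0,-1,-2]
  row3 -= 0·row1 → [0,0,-2,-2]
  row3 -= 2·row2 → [0,0,0,2]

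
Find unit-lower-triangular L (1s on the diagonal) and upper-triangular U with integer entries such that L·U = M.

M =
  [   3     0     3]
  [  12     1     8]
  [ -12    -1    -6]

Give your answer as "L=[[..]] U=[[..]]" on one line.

L=[[1,0,0],[4,1,0],[-4,-1,1]] U=[[3,0,3],[0,1,-4],[0,0,2]]

  row1 -= 4·row0 → [0,1,-4]
  row2 -= -4·row0 → [0,-1,6]
  row2 -= -1·row1 → [0,0,2]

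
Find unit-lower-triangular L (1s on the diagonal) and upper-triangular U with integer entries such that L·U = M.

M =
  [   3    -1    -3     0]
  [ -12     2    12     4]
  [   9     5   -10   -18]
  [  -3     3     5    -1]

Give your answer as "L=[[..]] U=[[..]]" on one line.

  r1 -= -4·r0 → [0,-2,0,4]
  r2 -= 3·r0 → [0,8,-1,-18]
  r3 -= -1·r0 → [0,2,2,-1]
  r2 -= -4·r1 → [0,0,-1,-2]
  r3 -= -1·r1 → [0,0,2,3]
  r3 -= -2·r2 → [0,0,0,-1]

L=[[1,0,0,0],[-4,1,0,0],[3,-4,1,0],[-1,-1,-2,1]] U=[[3,-1,-3,0],[0,-2,0,4],[0,0,-1,-2],[0,0,0,-1]]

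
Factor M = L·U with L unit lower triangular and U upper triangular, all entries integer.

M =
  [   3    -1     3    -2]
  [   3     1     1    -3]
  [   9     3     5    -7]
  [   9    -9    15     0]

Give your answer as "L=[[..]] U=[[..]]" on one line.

  r1 -= 1·r0 → [0,2,-2,-1]
  r2 -= 3·r0 → [0,6,-4,-1]
  r3 -= 3·r0 → [0,-6,6,6]
  r2 -= 3·r1 → [0,0,2,2]
  r3 -= -3·r1 → [0,0,0,3]
  r3 -= 0·r2 → [0,0,0,3]

L=[[1,0,0,0],[1,1,0,0],[3,3,1,0],[3,-3,0,1]] U=[[3,-1,3,-2],[0,2,-2,-1],[0,0,2,2],[0,0,0,3]]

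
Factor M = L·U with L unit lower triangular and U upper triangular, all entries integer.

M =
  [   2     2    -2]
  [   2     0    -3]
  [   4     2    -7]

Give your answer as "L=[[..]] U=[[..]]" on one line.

L=[[1,0,0],[1,1,0],[2,1,1]] U=[[2,2,-2],[0,-2,-1],[0,0,-2]]

  R1 -= 1·R0 → [0,-2,-1]
  R2 -= 2·R0 → [0,-2,-3]
  R2 -= 1·R1 → [0,0,-2]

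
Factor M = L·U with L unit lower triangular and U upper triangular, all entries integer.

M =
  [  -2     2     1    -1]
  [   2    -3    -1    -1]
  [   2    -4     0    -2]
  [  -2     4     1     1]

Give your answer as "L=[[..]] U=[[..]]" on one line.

  R1 -= -1·R0 → [0,-1,0,-2]
  R2 -= -1·R0 → [0,-2,1,-3]
  R3 -= 1·R0 → [0,2,0,2]
  R2 -= 2·R1 → [0,0,1,1]
  R3 -= -2·R1 → [0,0,0,-2]
  R3 -= 0·R2 → [0,0,0,-2]

L=[[1,0,0,0],[-1,1,0,0],[-1,2,1,0],[1,-2,0,1]] U=[[-2,2,1,-1],[0,-1,0,-2],[0,0,1,1],[0,0,0,-2]]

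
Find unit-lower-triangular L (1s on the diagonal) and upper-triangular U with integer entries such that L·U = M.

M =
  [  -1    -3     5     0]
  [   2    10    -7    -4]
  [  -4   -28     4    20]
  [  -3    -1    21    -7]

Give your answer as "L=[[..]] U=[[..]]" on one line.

L=[[1,0,0,0],[-2,1,0,0],[4,-4,1,0],[3,2,0,1]] U=[[-1,-3,5,0],[0,4,3,-4],[0,0,-4,4],[0,0,0,1]]

  r1 -= -2·r0 → [0,4,3,-4]
  r2 -= 4·r0 → [0,-16,-16,20]
  r3 -= 3·r0 → [0,8,6,-7]
  r2 -= -4·r1 → [0,0,-4,4]
  r3 -= 2·r1 → [0,0,0,1]
  r3 -= 0·r2 → [0,0,0,1]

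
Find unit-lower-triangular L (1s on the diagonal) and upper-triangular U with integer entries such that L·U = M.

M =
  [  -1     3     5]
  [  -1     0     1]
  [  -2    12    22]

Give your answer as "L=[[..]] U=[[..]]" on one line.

  r1 -= 1·r0 → [0,-3,-4]
  r2 -= 2·r0 → [0,6,12]
  r2 -= -2·r1 → [0,0,4]

L=[[1,0,0],[1,1,0],[2,-2,1]] U=[[-1,3,5],[0,-3,-4],[0,0,4]]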